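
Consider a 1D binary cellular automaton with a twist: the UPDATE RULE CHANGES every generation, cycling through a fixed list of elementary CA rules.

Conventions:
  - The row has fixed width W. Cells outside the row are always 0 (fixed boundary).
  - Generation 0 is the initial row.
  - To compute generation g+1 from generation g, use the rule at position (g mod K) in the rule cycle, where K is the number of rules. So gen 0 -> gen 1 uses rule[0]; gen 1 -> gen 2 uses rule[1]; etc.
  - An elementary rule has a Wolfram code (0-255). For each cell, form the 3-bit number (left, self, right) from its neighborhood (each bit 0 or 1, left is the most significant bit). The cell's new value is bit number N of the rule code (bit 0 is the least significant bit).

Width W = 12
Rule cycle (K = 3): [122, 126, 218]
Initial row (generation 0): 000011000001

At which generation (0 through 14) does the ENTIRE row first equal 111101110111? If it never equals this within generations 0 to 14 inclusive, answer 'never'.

Answer: 6

Derivation:
Gen 0: 000011000001
Gen 1 (rule 122): 000111100010
Gen 2 (rule 126): 001100110111
Gen 3 (rule 218): 011111110111
Gen 4 (rule 122): 110000011101
Gen 5 (rule 126): 111000110111
Gen 6 (rule 218): 111101110111
Gen 7 (rule 122): 100111011101
Gen 8 (rule 126): 111101110111
Gen 9 (rule 218): 111101110111
Gen 10 (rule 122): 100111011101
Gen 11 (rule 126): 111101110111
Gen 12 (rule 218): 111101110111
Gen 13 (rule 122): 100111011101
Gen 14 (rule 126): 111101110111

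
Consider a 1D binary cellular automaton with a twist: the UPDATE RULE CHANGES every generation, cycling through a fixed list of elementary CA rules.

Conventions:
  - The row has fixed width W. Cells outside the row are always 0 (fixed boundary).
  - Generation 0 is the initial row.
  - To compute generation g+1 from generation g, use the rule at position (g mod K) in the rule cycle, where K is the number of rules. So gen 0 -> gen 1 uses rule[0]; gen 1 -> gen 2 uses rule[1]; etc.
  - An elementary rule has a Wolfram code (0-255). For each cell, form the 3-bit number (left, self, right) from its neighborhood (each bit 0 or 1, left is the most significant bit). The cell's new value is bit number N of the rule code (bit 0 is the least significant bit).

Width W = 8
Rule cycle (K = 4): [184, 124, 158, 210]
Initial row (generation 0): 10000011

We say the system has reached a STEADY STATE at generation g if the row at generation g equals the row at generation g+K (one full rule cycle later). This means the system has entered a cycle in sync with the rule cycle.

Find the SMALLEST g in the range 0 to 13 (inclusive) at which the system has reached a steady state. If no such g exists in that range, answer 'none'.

Answer: none

Derivation:
Gen 0: 10000011
Gen 1 (rule 184): 01000010
Gen 2 (rule 124): 01100011
Gen 3 (rule 158): 11010110
Gen 4 (rule 210): 01000011
Gen 5 (rule 184): 00100010
Gen 6 (rule 124): 00110011
Gen 7 (rule 158): 01101110
Gen 8 (rule 210): 10100111
Gen 9 (rule 184): 01010110
Gen 10 (rule 124): 01111111
Gen 11 (rule 158): 11111110
Gen 12 (rule 210): 01111111
Gen 13 (rule 184): 01111110
Gen 14 (rule 124): 01000011
Gen 15 (rule 158): 11100110
Gen 16 (rule 210): 01111011
Gen 17 (rule 184): 01110110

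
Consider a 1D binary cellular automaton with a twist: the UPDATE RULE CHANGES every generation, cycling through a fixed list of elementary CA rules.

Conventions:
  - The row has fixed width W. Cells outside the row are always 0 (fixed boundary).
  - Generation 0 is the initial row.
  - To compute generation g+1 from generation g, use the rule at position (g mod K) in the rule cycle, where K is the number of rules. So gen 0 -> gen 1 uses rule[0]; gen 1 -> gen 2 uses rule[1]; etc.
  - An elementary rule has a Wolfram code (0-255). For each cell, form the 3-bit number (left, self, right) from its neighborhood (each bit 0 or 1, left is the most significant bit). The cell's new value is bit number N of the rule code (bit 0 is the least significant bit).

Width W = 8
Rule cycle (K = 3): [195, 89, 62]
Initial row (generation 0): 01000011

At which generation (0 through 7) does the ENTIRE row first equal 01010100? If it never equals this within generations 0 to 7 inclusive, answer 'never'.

Answer: 2

Derivation:
Gen 0: 01000011
Gen 1 (rule 195): 10011101
Gen 2 (rule 89): 01010100
Gen 3 (rule 62): 11111110
Gen 4 (rule 195): 01111110
Gen 5 (rule 89): 01000011
Gen 6 (rule 62): 11100110
Gen 7 (rule 195): 01101010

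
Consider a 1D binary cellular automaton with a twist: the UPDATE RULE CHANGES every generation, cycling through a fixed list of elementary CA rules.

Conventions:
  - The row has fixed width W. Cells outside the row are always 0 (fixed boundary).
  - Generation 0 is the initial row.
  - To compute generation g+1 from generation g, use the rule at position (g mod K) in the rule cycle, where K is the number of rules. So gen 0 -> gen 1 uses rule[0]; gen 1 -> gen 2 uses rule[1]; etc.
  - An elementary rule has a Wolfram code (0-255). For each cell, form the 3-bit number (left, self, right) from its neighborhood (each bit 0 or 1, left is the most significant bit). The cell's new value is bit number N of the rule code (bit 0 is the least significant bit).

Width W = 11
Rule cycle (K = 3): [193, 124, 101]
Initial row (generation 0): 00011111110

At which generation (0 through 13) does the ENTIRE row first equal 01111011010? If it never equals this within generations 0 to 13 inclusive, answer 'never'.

Answer: never

Derivation:
Gen 0: 00011111110
Gen 1 (rule 193): 11001111110
Gen 2 (rule 124): 11101000011
Gen 3 (rule 101): 00111011001
Gen 4 (rule 193): 10011001000
Gen 5 (rule 124): 11011101100
Gen 6 (rule 101): 01100110101
Gen 7 (rule 193): 00100010000
Gen 8 (rule 124): 00110011000
Gen 9 (rule 101): 10010001011
Gen 10 (rule 193): 00000100001
Gen 11 (rule 124): 00000110001
Gen 12 (rule 101): 11110010101
Gen 13 (rule 193): 01110000000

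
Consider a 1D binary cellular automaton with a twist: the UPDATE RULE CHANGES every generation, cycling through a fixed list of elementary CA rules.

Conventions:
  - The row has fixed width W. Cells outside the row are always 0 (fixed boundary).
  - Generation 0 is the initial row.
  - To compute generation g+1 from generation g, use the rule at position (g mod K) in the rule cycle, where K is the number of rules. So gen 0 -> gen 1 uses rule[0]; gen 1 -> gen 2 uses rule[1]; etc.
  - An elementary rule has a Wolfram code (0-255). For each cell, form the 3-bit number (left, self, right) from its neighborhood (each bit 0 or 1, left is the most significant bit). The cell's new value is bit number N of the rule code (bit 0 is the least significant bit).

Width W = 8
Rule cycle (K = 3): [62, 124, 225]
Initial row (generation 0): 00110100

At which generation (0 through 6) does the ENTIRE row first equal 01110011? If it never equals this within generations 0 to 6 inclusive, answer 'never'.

Answer: 5

Derivation:
Gen 0: 00110100
Gen 1 (rule 62): 01101110
Gen 2 (rule 124): 01111011
Gen 3 (rule 225): 00111101
Gen 4 (rule 62): 01100011
Gen 5 (rule 124): 01110011
Gen 6 (rule 225): 00110001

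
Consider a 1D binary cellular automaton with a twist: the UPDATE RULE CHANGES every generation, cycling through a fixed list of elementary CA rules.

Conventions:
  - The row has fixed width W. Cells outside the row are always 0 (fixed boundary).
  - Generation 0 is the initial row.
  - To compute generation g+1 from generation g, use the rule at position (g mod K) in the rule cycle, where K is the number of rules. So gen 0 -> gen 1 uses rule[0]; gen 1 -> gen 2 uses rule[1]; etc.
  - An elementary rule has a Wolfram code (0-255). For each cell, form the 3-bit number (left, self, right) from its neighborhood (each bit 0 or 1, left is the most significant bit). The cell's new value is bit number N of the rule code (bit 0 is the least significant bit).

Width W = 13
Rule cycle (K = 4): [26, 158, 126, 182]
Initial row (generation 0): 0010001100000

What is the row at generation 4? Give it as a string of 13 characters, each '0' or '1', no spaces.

Answer: 0111111111010

Derivation:
Gen 0: 0010001100000
Gen 1 (rule 26): 0101011010000
Gen 2 (rule 158): 1101010011000
Gen 3 (rule 126): 1111111111100
Gen 4 (rule 182): 0111111111010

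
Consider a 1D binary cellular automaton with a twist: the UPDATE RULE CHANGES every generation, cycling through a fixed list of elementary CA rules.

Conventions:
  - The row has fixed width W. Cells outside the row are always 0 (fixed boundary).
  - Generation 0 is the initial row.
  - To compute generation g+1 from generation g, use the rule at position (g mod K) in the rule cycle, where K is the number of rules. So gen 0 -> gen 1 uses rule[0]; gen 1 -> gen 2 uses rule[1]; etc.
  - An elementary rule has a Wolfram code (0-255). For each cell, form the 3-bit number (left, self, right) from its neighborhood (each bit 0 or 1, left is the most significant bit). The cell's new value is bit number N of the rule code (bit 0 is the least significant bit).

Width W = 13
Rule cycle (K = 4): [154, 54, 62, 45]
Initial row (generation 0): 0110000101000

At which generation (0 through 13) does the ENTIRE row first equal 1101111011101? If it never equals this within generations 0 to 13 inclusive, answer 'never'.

Gen 0: 0110000101000
Gen 1 (rule 154): 1101001000100
Gen 2 (rule 54): 0011111101110
Gen 3 (rule 62): 0110000011001
Gen 4 (rule 45): 0100111010001
Gen 5 (rule 154): 1011110001010
Gen 6 (rule 54): 1100001011111
Gen 7 (rule 62): 1010011110000
Gen 8 (rule 45): 1110010000111
Gen 9 (rule 154): 1101101001110
Gen 10 (rule 54): 0010011110001
Gen 11 (rule 62): 0111110001011
Gen 12 (rule 45): 0100000101110
Gen 13 (rule 154): 1010001001101

Answer: never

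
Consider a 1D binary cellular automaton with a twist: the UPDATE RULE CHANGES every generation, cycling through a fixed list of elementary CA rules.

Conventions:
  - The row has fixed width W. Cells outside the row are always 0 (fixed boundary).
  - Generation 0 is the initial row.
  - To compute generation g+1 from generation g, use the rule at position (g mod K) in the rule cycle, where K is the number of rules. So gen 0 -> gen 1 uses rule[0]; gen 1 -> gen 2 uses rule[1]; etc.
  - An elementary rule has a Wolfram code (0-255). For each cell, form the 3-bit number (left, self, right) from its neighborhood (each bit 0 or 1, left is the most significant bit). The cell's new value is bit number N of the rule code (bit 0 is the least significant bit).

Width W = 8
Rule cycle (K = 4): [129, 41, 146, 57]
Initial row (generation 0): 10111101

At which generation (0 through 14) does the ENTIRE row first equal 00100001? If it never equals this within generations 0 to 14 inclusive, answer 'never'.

Gen 0: 10111101
Gen 1 (rule 129): 00011000
Gen 2 (rule 41): 11010011
Gen 3 (rule 146): 00001100
Gen 4 (rule 57): 11101011
Gen 5 (rule 129): 01000000
Gen 6 (rule 41): 00011111
Gen 7 (rule 146): 00101110
Gen 8 (rule 57): 10011001
Gen 9 (rule 129): 00000000
Gen 10 (rule 41): 11111111
Gen 11 (rule 146): 01111110
Gen 12 (rule 57): 01000001
Gen 13 (rule 129): 00011100
Gen 14 (rule 41): 11010001

Answer: never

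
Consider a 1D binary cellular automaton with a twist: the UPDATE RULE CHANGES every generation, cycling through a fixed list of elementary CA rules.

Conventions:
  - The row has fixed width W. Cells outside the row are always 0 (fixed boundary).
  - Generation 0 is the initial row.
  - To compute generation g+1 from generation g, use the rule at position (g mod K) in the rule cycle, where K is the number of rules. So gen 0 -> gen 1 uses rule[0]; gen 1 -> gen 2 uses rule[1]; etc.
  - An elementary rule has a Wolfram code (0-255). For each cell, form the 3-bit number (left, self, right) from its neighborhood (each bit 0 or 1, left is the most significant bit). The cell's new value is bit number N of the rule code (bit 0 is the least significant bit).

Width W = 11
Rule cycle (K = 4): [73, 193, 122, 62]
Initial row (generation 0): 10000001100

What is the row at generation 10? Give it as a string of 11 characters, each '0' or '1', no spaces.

Gen 0: 10000001100
Gen 1 (rule 73): 00111101101
Gen 2 (rule 193): 10011100100
Gen 3 (rule 122): 01110111010
Gen 4 (rule 62): 11001100111
Gen 5 (rule 73): 11001100101
Gen 6 (rule 193): 01000100000
Gen 7 (rule 122): 10101010000
Gen 8 (rule 62): 11111111000
Gen 9 (rule 73): 10000001011
Gen 10 (rule 193): 00111100001

Answer: 00111100001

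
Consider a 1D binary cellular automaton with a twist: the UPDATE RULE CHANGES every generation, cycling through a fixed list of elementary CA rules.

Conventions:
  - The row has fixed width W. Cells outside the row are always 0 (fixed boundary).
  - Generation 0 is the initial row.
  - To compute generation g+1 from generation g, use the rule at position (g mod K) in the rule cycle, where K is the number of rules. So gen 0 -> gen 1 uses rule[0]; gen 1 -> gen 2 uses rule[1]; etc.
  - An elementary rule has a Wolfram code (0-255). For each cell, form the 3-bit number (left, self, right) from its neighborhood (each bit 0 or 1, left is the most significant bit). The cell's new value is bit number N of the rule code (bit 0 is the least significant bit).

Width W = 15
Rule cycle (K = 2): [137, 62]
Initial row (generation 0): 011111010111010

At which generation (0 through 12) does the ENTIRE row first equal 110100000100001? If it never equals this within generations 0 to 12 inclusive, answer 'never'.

Gen 0: 011111010111010
Gen 1 (rule 137): 011110000110000
Gen 2 (rule 62): 110001001101000
Gen 3 (rule 137): 100100001000011
Gen 4 (rule 62): 111110011100110
Gen 5 (rule 137): 111100011000100
Gen 6 (rule 62): 100010110101110
Gen 7 (rule 137): 001000100001100
Gen 8 (rule 62): 011101110011010
Gen 9 (rule 137): 011001100010000
Gen 10 (rule 62): 110111010111000
Gen 11 (rule 137): 100110000110011
Gen 12 (rule 62): 111101001101110

Answer: never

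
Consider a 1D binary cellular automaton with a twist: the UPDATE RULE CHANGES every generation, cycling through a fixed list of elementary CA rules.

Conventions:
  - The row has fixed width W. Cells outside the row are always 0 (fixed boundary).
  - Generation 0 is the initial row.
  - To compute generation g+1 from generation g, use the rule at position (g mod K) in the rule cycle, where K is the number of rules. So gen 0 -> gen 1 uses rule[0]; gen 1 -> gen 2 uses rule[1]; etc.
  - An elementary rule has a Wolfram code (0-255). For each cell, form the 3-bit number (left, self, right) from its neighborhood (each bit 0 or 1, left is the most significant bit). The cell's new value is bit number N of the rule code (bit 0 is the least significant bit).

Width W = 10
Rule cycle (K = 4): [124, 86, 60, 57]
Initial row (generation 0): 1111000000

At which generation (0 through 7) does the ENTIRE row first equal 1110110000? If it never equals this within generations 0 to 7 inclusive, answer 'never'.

Gen 0: 1111000000
Gen 1 (rule 124): 1001100000
Gen 2 (rule 86): 1110110000
Gen 3 (rule 60): 1001101000
Gen 4 (rule 57): 0101010111
Gen 5 (rule 124): 0111111101
Gen 6 (rule 86): 1000000101
Gen 7 (rule 60): 1100000111

Answer: 2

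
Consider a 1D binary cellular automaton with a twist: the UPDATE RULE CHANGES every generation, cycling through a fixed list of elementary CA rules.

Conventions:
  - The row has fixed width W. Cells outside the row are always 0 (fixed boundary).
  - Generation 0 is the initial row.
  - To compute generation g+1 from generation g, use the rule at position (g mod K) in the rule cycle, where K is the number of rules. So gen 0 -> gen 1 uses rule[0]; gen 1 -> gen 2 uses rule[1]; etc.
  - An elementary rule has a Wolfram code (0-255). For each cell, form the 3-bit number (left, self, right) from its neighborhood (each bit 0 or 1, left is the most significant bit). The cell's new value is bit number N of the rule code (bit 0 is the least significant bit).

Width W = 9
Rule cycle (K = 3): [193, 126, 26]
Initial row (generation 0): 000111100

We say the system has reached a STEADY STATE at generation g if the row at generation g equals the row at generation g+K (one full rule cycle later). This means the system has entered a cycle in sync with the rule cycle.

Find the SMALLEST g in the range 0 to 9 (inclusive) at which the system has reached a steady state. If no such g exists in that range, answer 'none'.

Gen 0: 000111100
Gen 1 (rule 193): 110011101
Gen 2 (rule 126): 111110111
Gen 3 (rule 26): 100000100
Gen 4 (rule 193): 001110001
Gen 5 (rule 126): 011011011
Gen 6 (rule 26): 110010010
Gen 7 (rule 193): 010000000
Gen 8 (rule 126): 111000000
Gen 9 (rule 26): 100100000
Gen 10 (rule 193): 000001111
Gen 11 (rule 126): 000011001
Gen 12 (rule 26): 000110110

Answer: none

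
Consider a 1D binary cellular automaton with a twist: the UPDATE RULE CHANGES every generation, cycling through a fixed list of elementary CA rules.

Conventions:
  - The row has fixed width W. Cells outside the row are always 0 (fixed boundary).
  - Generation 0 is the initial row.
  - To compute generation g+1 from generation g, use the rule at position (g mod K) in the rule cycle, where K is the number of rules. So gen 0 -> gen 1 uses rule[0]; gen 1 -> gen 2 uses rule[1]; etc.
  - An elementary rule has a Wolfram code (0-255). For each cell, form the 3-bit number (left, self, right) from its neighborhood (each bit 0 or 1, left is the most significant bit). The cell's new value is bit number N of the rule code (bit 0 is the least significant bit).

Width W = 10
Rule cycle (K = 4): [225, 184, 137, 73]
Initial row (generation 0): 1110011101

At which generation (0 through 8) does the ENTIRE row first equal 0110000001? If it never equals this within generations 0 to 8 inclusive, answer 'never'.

Answer: 7

Derivation:
Gen 0: 1110011101
Gen 1 (rule 225): 0110001110
Gen 2 (rule 184): 0101001101
Gen 3 (rule 137): 0000001000
Gen 4 (rule 73): 1111100011
Gen 5 (rule 225): 0111101001
Gen 6 (rule 184): 0111010100
Gen 7 (rule 137): 0110000001
Gen 8 (rule 73): 0110111100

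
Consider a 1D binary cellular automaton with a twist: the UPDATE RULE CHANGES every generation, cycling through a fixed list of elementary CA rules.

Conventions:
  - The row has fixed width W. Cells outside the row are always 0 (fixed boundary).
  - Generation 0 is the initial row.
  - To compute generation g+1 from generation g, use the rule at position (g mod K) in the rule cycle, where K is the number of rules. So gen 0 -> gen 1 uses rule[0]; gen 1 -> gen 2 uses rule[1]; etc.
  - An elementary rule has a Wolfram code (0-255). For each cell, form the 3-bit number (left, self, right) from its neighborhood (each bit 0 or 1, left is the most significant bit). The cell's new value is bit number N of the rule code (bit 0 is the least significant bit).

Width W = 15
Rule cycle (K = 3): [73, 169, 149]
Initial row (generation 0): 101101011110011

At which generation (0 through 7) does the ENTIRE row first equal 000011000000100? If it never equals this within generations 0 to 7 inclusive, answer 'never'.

Gen 0: 101101011110011
Gen 1 (rule 73): 001100010010011
Gen 2 (rule 169): 101001000000010
Gen 3 (rule 149): 101101111111011
Gen 4 (rule 73): 001101000001011
Gen 5 (rule 169): 101010011100110
Gen 6 (rule 149): 101011001010001
Gen 7 (rule 73): 000011000000100

Answer: 7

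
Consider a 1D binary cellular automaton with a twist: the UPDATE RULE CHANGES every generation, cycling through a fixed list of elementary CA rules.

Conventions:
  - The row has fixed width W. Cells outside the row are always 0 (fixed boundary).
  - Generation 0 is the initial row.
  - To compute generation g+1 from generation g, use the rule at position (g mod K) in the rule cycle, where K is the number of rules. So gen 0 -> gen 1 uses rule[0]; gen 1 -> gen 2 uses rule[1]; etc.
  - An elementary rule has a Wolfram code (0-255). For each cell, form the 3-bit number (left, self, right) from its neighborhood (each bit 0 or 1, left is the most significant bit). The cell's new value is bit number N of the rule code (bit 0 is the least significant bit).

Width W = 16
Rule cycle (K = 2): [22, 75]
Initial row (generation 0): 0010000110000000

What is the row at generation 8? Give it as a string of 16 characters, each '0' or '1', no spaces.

Answer: 1111101011111111

Derivation:
Gen 0: 0010000110000000
Gen 1 (rule 22): 0111001001000000
Gen 2 (rule 75): 1101010010011111
Gen 3 (rule 22): 0001011111100000
Gen 4 (rule 75): 1110010000101111
Gen 5 (rule 22): 0001111001100000
Gen 6 (rule 75): 1111001011101111
Gen 7 (rule 22): 0000111000000000
Gen 8 (rule 75): 1111101011111111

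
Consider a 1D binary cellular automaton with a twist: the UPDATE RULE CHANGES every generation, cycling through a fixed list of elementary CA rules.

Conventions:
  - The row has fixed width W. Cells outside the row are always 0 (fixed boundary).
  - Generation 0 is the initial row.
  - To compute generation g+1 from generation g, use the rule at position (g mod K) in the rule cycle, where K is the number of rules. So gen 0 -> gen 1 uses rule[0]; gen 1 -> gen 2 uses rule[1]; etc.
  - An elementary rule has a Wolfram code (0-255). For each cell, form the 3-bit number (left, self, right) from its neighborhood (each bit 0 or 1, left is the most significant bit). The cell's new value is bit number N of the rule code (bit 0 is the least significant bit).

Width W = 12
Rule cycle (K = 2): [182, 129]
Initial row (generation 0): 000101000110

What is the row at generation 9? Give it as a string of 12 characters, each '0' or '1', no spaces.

Answer: 100100010110

Derivation:
Gen 0: 000101000110
Gen 1 (rule 182): 001111101001
Gen 2 (rule 129): 100111000000
Gen 3 (rule 182): 111010100000
Gen 4 (rule 129): 010000001111
Gen 5 (rule 182): 111000010110
Gen 6 (rule 129): 010011000000
Gen 7 (rule 182): 111100100000
Gen 8 (rule 129): 011000001111
Gen 9 (rule 182): 100100010110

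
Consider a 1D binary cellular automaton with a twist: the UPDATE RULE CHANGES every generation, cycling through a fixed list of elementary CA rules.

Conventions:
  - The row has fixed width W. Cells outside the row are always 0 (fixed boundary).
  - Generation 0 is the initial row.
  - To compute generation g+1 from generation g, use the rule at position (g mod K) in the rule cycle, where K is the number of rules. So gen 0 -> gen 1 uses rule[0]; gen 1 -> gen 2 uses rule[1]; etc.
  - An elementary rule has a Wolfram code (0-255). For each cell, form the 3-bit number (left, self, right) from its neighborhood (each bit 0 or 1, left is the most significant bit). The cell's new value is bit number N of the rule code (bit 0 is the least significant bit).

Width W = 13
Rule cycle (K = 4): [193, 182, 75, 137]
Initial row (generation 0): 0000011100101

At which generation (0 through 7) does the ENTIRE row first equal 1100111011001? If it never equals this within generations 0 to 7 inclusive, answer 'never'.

Answer: never

Derivation:
Gen 0: 0000011100101
Gen 1 (rule 193): 1111001100000
Gen 2 (rule 182): 0110110010000
Gen 3 (rule 75): 1110110100111
Gen 4 (rule 137): 1100100000110
Gen 5 (rule 193): 0100001110010
Gen 6 (rule 182): 1110010101111
Gen 7 (rule 75): 1010100001001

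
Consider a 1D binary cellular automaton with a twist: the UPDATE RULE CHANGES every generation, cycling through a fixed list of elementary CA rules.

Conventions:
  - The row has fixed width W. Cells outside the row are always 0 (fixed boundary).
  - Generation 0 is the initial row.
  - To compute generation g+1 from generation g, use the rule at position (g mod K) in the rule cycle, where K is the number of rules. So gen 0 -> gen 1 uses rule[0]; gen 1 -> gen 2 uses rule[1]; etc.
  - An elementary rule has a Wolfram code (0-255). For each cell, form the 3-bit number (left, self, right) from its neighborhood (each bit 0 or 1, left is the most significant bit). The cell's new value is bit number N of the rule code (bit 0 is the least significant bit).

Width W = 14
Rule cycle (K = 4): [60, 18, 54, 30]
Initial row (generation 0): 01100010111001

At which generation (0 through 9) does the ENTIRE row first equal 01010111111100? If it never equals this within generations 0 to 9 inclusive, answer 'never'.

Answer: never

Derivation:
Gen 0: 01100010111001
Gen 1 (rule 60): 01010011100101
Gen 2 (rule 18): 10001100011000
Gen 3 (rule 54): 11010010100100
Gen 4 (rule 30): 10011110111110
Gen 5 (rule 60): 11010001100001
Gen 6 (rule 18): 00001010010010
Gen 7 (rule 54): 00011111111111
Gen 8 (rule 30): 00110000000000
Gen 9 (rule 60): 00101000000000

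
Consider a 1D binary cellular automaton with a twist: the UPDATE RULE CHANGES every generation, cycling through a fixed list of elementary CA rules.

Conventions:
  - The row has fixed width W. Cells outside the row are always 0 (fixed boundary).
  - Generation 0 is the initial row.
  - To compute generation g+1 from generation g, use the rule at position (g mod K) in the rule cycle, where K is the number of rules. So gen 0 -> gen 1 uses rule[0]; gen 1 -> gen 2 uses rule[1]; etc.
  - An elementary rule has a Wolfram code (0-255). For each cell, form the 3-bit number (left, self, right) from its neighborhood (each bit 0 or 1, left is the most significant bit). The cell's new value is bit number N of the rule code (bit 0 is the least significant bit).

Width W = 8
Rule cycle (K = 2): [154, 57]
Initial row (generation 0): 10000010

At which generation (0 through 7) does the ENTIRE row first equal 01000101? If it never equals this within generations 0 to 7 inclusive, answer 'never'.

Answer: 1

Derivation:
Gen 0: 10000010
Gen 1 (rule 154): 01000101
Gen 2 (rule 57): 00110010
Gen 3 (rule 154): 01101101
Gen 4 (rule 57): 01011010
Gen 5 (rule 154): 10010001
Gen 6 (rule 57): 01001100
Gen 7 (rule 154): 10111010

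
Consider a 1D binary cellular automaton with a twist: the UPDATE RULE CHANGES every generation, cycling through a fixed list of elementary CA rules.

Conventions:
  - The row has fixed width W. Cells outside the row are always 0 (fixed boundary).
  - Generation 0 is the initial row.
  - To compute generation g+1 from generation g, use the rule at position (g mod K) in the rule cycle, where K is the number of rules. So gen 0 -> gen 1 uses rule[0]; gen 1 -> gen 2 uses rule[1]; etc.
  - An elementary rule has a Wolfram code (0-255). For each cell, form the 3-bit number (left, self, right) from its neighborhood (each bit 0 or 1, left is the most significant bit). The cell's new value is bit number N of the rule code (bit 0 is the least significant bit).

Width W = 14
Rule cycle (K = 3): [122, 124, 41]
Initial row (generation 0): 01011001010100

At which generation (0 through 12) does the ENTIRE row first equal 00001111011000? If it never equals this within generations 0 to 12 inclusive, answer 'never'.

Answer: never

Derivation:
Gen 0: 01011001010100
Gen 1 (rule 122): 10111110101010
Gen 2 (rule 124): 11100011111111
Gen 3 (rule 41): 10001010000000
Gen 4 (rule 122): 01010101000000
Gen 5 (rule 124): 01111111100000
Gen 6 (rule 41): 01000000001111
Gen 7 (rule 122): 10100000011001
Gen 8 (rule 124): 11110000011101
Gen 9 (rule 41): 10000111010010
Gen 10 (rule 122): 01001101101101
Gen 11 (rule 124): 01101111111111
Gen 12 (rule 41): 01011000000000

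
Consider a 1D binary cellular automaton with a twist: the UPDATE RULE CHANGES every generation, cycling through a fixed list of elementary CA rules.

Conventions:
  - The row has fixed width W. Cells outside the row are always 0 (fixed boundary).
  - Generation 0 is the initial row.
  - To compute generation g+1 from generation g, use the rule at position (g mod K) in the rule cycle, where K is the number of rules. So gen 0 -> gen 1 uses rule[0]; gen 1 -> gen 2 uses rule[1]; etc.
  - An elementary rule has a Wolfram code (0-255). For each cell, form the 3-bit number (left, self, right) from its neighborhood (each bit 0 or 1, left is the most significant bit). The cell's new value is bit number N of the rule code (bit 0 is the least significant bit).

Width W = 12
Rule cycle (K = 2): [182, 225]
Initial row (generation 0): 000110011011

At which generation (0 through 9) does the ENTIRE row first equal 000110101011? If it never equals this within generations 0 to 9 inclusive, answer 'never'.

Gen 0: 000110011011
Gen 1 (rule 182): 001001100100
Gen 2 (rule 225): 100000100001
Gen 3 (rule 182): 110001110011
Gen 4 (rule 225): 010100110001
Gen 5 (rule 182): 111111001011
Gen 6 (rule 225): 011111000101
Gen 7 (rule 182): 101110101111
Gen 8 (rule 225): 010111010111
Gen 9 (rule 182): 111010111010

Answer: never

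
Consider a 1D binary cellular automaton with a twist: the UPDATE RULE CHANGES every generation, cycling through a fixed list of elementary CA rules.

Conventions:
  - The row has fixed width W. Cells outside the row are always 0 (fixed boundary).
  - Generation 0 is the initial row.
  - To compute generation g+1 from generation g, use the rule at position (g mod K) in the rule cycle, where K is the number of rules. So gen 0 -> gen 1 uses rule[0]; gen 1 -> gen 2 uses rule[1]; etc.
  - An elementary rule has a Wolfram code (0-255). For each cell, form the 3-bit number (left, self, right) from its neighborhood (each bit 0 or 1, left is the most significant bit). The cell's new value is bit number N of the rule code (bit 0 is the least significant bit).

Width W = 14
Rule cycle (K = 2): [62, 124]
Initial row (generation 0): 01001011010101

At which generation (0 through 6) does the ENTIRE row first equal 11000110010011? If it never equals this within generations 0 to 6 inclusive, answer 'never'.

Gen 0: 01001011010101
Gen 1 (rule 62): 11111110111111
Gen 2 (rule 124): 10000011100001
Gen 3 (rule 62): 11000110010011
Gen 4 (rule 124): 11100111011011
Gen 5 (rule 62): 10011100110110
Gen 6 (rule 124): 11010110111111

Answer: 3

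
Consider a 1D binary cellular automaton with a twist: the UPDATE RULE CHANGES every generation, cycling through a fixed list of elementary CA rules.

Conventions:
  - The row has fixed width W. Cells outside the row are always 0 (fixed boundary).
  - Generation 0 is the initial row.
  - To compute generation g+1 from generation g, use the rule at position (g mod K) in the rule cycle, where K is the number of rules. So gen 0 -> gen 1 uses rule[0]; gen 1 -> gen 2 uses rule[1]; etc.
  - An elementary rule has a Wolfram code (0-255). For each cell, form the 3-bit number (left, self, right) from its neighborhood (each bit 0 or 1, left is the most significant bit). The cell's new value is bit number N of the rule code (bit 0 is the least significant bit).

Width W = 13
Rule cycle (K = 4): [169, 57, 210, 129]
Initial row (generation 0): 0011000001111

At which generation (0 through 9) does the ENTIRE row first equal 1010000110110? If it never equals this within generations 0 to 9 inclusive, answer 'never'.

Gen 0: 0011000001111
Gen 1 (rule 169): 1010011101110
Gen 2 (rule 57): 0101010011001
Gen 3 (rule 210): 1000001101110
Gen 4 (rule 129): 0011100000100
Gen 5 (rule 169): 1011001110001
Gen 6 (rule 57): 0110101001100
Gen 7 (rule 210): 1010000110110
Gen 8 (rule 129): 0000110000000
Gen 9 (rule 169): 1110100111111

Answer: 7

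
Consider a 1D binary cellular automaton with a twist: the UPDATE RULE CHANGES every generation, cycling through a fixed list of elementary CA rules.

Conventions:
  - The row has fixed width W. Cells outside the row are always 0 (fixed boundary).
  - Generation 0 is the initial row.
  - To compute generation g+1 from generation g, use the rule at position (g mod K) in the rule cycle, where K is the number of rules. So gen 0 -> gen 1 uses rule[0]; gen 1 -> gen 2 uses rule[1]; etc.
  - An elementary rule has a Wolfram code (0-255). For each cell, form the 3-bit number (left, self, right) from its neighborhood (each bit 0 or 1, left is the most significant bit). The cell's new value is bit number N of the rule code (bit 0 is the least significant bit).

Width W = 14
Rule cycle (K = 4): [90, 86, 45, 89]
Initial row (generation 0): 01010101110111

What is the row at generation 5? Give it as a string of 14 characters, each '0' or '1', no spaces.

Answer: 10011101010010

Derivation:
Gen 0: 01010101110111
Gen 1 (rule 90): 10000001010101
Gen 2 (rule 86): 11000011010101
Gen 3 (rule 45): 10011010111111
Gen 4 (rule 89): 01011000100001
Gen 5 (rule 90): 10011101010010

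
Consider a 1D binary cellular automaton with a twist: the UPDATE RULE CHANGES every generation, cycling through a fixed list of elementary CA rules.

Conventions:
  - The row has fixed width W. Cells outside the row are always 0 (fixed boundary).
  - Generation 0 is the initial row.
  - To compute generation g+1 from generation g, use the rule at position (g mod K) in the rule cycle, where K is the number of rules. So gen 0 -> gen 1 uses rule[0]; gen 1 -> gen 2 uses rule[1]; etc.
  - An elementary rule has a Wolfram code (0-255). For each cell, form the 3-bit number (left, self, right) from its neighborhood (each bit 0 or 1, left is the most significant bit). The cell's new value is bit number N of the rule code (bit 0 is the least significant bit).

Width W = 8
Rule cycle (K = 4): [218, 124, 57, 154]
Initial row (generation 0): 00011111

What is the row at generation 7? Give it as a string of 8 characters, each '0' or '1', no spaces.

Answer: 01101010

Derivation:
Gen 0: 00011111
Gen 1 (rule 218): 00111111
Gen 2 (rule 124): 00100001
Gen 3 (rule 57): 10011100
Gen 4 (rule 154): 01111010
Gen 5 (rule 218): 11111001
Gen 6 (rule 124): 10001101
Gen 7 (rule 57): 01101010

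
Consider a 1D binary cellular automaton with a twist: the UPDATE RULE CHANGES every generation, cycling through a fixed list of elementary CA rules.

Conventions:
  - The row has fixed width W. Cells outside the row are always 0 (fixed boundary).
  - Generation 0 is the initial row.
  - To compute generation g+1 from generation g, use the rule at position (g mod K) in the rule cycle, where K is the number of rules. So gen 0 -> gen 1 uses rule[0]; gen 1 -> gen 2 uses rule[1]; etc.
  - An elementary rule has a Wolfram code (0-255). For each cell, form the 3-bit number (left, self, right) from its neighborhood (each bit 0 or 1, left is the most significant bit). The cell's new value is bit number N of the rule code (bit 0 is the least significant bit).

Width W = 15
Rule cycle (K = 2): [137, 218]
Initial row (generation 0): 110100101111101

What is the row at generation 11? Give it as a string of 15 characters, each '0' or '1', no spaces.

Gen 0: 110100101111101
Gen 1 (rule 137): 100000001111000
Gen 2 (rule 218): 010000011111100
Gen 3 (rule 137): 000111011111001
Gen 4 (rule 218): 001111011111110
Gen 5 (rule 137): 101110011111100
Gen 6 (rule 218): 001111111111110
Gen 7 (rule 137): 101111111111100
Gen 8 (rule 218): 001111111111110
Gen 9 (rule 137): 101111111111100
Gen 10 (rule 218): 001111111111110
Gen 11 (rule 137): 101111111111100

Answer: 101111111111100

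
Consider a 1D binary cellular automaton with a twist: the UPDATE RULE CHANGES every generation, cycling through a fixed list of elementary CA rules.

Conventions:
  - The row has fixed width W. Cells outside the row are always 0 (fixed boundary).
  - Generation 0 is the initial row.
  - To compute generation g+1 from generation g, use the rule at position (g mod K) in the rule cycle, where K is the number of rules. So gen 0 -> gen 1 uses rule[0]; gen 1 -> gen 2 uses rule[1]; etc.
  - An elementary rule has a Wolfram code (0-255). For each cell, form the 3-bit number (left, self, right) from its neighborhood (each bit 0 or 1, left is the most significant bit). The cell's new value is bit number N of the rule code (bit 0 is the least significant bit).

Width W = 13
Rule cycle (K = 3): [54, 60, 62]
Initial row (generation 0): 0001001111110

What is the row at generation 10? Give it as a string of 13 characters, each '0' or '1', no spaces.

Gen 0: 0001001111110
Gen 1 (rule 54): 0011110000001
Gen 2 (rule 60): 0010001000001
Gen 3 (rule 62): 0111011100011
Gen 4 (rule 54): 1000100010100
Gen 5 (rule 60): 1100110011110
Gen 6 (rule 62): 1011101110001
Gen 7 (rule 54): 1100010001011
Gen 8 (rule 60): 1010011001110
Gen 9 (rule 62): 1111110111001
Gen 10 (rule 54): 0000001000111

Answer: 0000001000111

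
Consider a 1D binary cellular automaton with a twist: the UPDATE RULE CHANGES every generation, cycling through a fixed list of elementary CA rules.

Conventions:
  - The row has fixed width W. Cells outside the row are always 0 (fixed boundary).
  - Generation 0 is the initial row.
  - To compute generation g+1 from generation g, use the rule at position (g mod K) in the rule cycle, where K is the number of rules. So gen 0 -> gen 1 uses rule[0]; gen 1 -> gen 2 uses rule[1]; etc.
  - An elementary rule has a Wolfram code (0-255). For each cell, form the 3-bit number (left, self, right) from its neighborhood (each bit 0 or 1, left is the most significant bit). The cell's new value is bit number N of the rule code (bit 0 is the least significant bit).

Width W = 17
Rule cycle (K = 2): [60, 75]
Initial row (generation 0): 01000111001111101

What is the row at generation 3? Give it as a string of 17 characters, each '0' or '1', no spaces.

Answer: 10011101100010000

Derivation:
Gen 0: 01000111001111101
Gen 1 (rule 60): 01100100101000011
Gen 2 (rule 75): 11101001000011111
Gen 3 (rule 60): 10011101100010000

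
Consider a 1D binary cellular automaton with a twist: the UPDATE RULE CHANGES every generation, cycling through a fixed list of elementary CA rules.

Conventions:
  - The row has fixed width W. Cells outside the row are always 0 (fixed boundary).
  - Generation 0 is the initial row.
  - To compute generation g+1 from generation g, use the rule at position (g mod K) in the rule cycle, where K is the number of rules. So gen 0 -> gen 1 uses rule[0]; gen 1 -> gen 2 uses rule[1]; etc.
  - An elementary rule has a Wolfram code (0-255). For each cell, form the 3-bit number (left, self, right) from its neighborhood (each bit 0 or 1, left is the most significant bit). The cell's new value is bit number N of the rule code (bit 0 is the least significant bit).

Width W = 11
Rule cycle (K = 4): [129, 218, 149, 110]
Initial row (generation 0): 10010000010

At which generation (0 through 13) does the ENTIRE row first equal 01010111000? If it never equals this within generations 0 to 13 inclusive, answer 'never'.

Answer: never

Derivation:
Gen 0: 10010000010
Gen 1 (rule 129): 00000111000
Gen 2 (rule 218): 00001111100
Gen 3 (rule 149): 11100111011
Gen 4 (rule 110): 10101101111
Gen 5 (rule 129): 00000000110
Gen 6 (rule 218): 00000001111
Gen 7 (rule 149): 11111100110
Gen 8 (rule 110): 10000101110
Gen 9 (rule 129): 00110000100
Gen 10 (rule 218): 01111001010
Gen 11 (rule 149): 00110101011
Gen 12 (rule 110): 01111111111
Gen 13 (rule 129): 00111111110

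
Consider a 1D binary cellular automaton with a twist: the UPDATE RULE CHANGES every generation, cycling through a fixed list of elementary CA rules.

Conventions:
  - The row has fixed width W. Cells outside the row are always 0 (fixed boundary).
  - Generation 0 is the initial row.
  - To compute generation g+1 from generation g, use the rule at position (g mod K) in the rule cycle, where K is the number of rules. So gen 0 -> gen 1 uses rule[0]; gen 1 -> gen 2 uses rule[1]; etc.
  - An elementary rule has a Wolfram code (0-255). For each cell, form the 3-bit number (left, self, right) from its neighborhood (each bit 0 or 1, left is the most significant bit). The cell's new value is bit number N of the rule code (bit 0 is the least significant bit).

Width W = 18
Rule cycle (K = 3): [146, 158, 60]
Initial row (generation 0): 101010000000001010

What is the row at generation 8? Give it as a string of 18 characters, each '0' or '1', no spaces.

Answer: 111011101101010011

Derivation:
Gen 0: 101010000000001010
Gen 1 (rule 146): 000001000000010001
Gen 2 (rule 158): 000011100000111011
Gen 3 (rule 60): 000010010000100110
Gen 4 (rule 146): 000101101001011001
Gen 5 (rule 158): 001101001111010111
Gen 6 (rule 60): 001011101000111100
Gen 7 (rule 146): 010001000101011010
Gen 8 (rule 158): 111011101101010011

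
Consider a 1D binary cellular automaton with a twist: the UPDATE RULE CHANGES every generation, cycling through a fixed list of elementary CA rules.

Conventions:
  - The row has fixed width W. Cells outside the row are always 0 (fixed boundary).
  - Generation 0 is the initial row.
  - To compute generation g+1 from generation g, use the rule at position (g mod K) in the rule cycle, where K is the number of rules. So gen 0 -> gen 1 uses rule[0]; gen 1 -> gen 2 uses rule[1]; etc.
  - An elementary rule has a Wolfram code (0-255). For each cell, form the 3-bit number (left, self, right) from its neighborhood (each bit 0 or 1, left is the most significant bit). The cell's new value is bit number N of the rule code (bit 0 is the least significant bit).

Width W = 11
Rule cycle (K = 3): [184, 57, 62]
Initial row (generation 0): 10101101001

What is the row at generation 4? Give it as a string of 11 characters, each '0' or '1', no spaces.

Gen 0: 10101101001
Gen 1 (rule 184): 01011010100
Gen 2 (rule 57): 00110101011
Gen 3 (rule 62): 01101111110
Gen 4 (rule 184): 01011111101

Answer: 01011111101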